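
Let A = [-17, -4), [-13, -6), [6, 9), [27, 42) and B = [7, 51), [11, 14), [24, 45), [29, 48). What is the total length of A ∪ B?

First set merges to [-17, -4), [6, 9), [27, 42).
Second set merges to [7, 51).
A ∪ B = [-17, -4), [6, 51).
Total: 13 + 45 = 58.

58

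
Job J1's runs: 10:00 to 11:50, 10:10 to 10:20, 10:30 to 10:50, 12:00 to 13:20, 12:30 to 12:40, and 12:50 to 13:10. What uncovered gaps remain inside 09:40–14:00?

09:40-10:00, 11:50-12:00, 13:20-14:00

After merging, the occupied span is 10:00-11:50, 12:00-13:20.
Gaps within 09:40-14:00: 09:40-10:00, 11:50-12:00, 13:20-14:00.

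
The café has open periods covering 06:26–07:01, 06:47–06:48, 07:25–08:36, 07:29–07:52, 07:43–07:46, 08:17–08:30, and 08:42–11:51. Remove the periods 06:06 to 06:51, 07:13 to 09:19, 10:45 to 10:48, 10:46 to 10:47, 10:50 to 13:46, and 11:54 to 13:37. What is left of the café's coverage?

06:51–07:01, 09:19–10:45, 10:48–10:50

A, merged: 06:26–07:01, 07:25–08:36, 08:42–11:51.
B, merged: 06:06–06:51, 07:13–09:19, 10:45–10:48, 10:50–13:46.
06:26–07:01 \ B = 06:51–07:01.
07:25–08:36: entirely removed.
08:42–11:51 \ B = 09:19–10:45, 10:48–10:50.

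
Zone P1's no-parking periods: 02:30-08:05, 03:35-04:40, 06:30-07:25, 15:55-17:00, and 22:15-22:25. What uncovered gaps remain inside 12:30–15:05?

After merging, the occupied span is 02:30–08:05, 15:55–17:00, 22:15–22:25.
Complement within 12:30–15:05: 12:30–15:05.

12:30–15:05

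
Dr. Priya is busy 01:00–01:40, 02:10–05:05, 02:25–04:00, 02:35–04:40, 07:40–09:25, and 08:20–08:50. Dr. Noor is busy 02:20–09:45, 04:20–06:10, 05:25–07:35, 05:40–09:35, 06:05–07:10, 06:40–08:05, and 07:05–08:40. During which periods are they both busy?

02:20-05:05, 07:40-09:25

Merge the first list: 01:00-01:40, 02:10-05:05, 07:40-09:25.
Merge the second list: 02:20-09:45.
01:00-01:40: no overlap with the second set.
02:10-05:05 meets the second set on 02:20-05:05.
07:40-09:25 meets the second set on 07:40-09:25.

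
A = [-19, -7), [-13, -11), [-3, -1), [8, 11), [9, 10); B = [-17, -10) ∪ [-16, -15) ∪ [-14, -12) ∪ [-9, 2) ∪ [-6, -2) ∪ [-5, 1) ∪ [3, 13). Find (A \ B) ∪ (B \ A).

[-19, -17) ∪ [-10, -9) ∪ [-7, -3) ∪ [-1, 2) ∪ [3, 8) ∪ [11, 13)

A, merged: [-19, -7), [-3, -1), [8, 11).
B, merged: [-17, -10), [-9, 2), [3, 13).
Only in the first: [-19, -17), [-10, -9).
Only in the second: [-7, -3), [-1, 2), [3, 8), [11, 13).
Together these are the periods covered by exactly one.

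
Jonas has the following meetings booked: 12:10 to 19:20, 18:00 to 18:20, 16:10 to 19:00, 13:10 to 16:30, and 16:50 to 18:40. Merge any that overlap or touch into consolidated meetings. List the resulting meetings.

Sort by start: 12:10-19:20, 13:10-16:30, 16:10-19:00, 16:50-18:40, 18:00-18:20.
13:10-16:30 overlaps/touches 12:10-19:20 → extend to 12:10-19:20.
16:10-19:00 overlaps/touches 12:10-19:20 → extend to 12:10-19:20.
16:50-18:40 overlaps/touches 12:10-19:20 → extend to 12:10-19:20.
18:00-18:20 overlaps/touches 12:10-19:20 → extend to 12:10-19:20.

12:10-19:20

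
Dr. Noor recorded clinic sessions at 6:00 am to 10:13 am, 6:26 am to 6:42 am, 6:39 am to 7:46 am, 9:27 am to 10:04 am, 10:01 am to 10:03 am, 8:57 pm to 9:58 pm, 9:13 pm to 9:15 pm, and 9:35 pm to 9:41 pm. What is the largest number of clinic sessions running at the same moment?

3

Sweep endpoints in order; track running count of active intervals.
Peak of 3 reached at 6:39 am.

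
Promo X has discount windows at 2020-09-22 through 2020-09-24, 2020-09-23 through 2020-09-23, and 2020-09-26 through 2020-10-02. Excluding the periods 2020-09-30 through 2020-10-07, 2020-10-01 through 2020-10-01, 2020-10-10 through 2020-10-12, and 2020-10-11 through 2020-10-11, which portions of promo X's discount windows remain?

A, merged: 2020-09-22 through 2020-09-24, 2020-09-26 through 2020-10-02.
B, merged: 2020-09-30 through 2020-10-07, 2020-10-10 through 2020-10-12.
2020-09-22 through 2020-09-24: nothing removed.
2020-09-26 through 2020-10-02 \ B = 2020-09-26 through 2020-09-29.

2020-09-22 through 2020-09-24, 2020-09-26 through 2020-09-29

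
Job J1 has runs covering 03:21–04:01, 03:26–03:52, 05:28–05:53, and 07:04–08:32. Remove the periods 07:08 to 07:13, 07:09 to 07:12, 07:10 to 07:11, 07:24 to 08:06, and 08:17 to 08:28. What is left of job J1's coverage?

Merge the first list: 03:21-04:01, 05:28-05:53, 07:04-08:32.
Merge the second list: 07:08-07:13, 07:24-08:06, 08:17-08:28.
03:21-04:01: no B overlap → unchanged.
05:28-05:53: no B overlap → unchanged.
07:04-08:32 minus B → 07:04-07:08, 07:13-07:24, 08:06-08:17, 08:28-08:32.

03:21-04:01, 05:28-05:53, 07:04-07:08, 07:13-07:24, 08:06-08:17, 08:28-08:32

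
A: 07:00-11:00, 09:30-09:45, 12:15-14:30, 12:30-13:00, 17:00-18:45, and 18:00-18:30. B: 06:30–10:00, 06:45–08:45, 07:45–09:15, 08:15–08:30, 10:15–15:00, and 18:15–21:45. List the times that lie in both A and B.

Merge the first list: 07:00-11:00, 12:15-14:30, 17:00-18:45.
Merge the second list: 06:30-10:00, 10:15-15:00, 18:15-21:45.
07:00-11:00 ∩ B → 07:00-10:00, 10:15-11:00.
12:15-14:30 ∩ B → 12:15-14:30.
17:00-18:45 ∩ B → 18:15-18:45.

07:00-10:00, 10:15-11:00, 12:15-14:30, 18:15-18:45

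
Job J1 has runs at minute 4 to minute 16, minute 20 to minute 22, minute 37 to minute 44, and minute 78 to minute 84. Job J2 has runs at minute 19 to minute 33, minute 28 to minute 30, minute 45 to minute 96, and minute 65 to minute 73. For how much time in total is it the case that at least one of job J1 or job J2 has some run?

Merge the second list: minute 19 to minute 33, minute 45 to minute 96.
A ∪ B = minute 4 to minute 16, minute 19 to minute 33, minute 37 to minute 44, minute 45 to minute 96.
Total: 12 minutes + 14 minutes + 7 minutes + 51 minutes = 84 minutes.

84 minutes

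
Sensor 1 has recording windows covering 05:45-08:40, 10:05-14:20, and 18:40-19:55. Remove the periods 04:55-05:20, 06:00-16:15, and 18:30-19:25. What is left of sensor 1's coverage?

05:45–08:40 minus B → 05:45–06:00.
10:05–14:20: fully covered by B → removed.
18:40–19:55 minus B → 19:25–19:55.

05:45–06:00, 19:25–19:55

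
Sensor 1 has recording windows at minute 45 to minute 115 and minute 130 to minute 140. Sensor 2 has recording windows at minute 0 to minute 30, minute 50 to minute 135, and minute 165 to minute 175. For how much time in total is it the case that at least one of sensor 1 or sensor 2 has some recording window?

A ∪ B = minute 0 to minute 30, minute 45 to minute 140, minute 165 to minute 175.
Total: 30 minutes + 95 minutes + 10 minutes = 135 minutes.

135 minutes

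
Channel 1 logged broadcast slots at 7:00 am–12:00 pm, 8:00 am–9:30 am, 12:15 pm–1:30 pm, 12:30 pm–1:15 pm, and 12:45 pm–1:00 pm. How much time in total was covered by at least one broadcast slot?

6 h 15 min

Merged: 7:00 am-12:00 pm, 12:15 pm-1:30 pm.
Lengths: 5 h + 1 h 15 min = 6 h 15 min.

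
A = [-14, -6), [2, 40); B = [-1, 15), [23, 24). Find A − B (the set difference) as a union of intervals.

[-14, -6): no B overlap → unchanged.
[2, 40) minus B → [15, 23), [24, 40).

[-14, -6) ∪ [15, 23) ∪ [24, 40)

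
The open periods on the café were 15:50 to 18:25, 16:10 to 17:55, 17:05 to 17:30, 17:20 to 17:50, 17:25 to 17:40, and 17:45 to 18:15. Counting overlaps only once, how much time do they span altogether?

2 h 35 min

Merged: 15:50–18:25.
Length: 2 h 35 min.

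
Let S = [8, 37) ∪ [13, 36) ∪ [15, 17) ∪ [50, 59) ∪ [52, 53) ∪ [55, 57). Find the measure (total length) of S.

Merged: [8, 37), [50, 59).
Lengths: 29 + 9 = 38.

38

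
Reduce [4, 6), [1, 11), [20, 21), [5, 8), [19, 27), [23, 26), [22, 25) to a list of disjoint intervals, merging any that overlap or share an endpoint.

Sort by start: [1, 11), [4, 6), [5, 8), [19, 27), [20, 21), [22, 25), [23, 26).
[4, 6) overlaps/touches [1, 11) → extend to [1, 11).
[5, 8) overlaps/touches [1, 11) → extend to [1, 11).
[19, 27) is disjoint → start new block.
[20, 21) overlaps/touches [19, 27) → extend to [19, 27).
[22, 25) overlaps/touches [19, 27) → extend to [19, 27).
[23, 26) overlaps/touches [19, 27) → extend to [19, 27).

[1, 11) ∪ [19, 27)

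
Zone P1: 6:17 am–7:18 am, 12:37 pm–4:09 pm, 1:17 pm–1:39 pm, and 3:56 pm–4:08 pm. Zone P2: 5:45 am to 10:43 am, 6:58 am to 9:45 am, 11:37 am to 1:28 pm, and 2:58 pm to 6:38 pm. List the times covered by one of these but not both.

First set merges to 6:17 am–7:18 am, 12:37 pm–4:09 pm.
Second set merges to 5:45 am–10:43 am, 11:37 am–1:28 pm, 2:58 pm–6:38 pm.
A \ B = 1:28 pm–2:58 pm.
B \ A = 5:45 am–6:17 am, 7:18 am–10:43 am, 11:37 am–12:37 pm, 4:09 pm–6:38 pm.
Union of the two gives the symmetric difference.

5:45 am–6:17 am, 7:18 am–10:43 am, 11:37 am–12:37 pm, 1:28 pm–2:58 pm, 4:09 pm–6:38 pm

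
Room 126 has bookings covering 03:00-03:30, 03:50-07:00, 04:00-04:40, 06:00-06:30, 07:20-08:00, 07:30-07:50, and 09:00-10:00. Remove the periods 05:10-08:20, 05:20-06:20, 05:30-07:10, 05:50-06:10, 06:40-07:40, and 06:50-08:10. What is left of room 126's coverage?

03:00-03:30, 03:50-05:10, 09:00-10:00

First set merges to 03:00-03:30, 03:50-07:00, 07:20-08:00, 09:00-10:00.
Second set merges to 05:10-08:20.
03:00-03:30: nothing removed.
03:50-07:00 \ B = 03:50-05:10.
07:20-08:00: entirely removed.
09:00-10:00: nothing removed.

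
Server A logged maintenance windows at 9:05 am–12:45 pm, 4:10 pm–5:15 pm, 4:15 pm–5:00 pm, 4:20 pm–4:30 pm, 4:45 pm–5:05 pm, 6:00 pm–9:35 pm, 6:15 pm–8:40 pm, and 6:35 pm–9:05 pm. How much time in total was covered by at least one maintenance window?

8 h 20 min

Merged: 9:05 am–12:45 pm, 4:10 pm–5:15 pm, 6:00 pm–9:35 pm.
Lengths: 3 h 40 min + 1 h 5 min + 3 h 35 min = 8 h 20 min.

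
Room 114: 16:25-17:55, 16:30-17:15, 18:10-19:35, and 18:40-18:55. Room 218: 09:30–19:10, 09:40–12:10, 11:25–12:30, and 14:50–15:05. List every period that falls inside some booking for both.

Merge the first list: 16:25–17:55, 18:10–19:35.
Merge the second list: 09:30–19:10.
16:25–17:55 meets the second set on 16:25–17:55.
18:10–19:35 meets the second set on 18:10–19:10.

16:25–17:55, 18:10–19:10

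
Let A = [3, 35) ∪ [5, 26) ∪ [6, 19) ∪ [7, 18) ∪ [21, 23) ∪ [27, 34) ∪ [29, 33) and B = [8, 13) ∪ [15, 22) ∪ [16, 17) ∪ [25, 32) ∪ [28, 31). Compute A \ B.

[3, 8) ∪ [13, 15) ∪ [22, 25) ∪ [32, 35)

First set merges to [3, 35).
Second set merges to [8, 13), [15, 22), [25, 32).
[3, 35) minus B → [3, 8), [13, 15), [22, 25), [32, 35).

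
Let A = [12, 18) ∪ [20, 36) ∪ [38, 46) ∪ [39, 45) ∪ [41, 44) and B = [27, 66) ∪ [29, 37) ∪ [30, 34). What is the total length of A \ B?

13

Merge the first list: [12, 18), [20, 36), [38, 46).
Merge the second list: [27, 66).
A \ B = [12, 18), [20, 27).
Total: 6 + 7 = 13.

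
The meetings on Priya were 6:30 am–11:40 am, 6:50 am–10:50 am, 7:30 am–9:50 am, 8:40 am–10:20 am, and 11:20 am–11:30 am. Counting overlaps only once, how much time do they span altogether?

5 h 10 min

Merged: 6:30 am–11:40 am.
Length: 5 h 10 min.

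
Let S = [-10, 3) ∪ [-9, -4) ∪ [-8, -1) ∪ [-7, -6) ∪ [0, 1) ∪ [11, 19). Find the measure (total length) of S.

21

Merged: [-10, 3), [11, 19).
Lengths: 13 + 8 = 21.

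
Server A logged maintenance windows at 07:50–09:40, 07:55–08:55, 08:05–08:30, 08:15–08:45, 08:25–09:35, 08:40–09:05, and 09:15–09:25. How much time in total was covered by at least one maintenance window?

1 h 50 min

Merged: 07:50–09:40.
Length: 1 h 50 min.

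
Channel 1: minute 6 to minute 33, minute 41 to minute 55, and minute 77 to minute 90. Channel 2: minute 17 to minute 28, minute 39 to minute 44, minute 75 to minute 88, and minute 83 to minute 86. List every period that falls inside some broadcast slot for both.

minute 17 to minute 28, minute 41 to minute 44, minute 77 to minute 88

Merge the second list: minute 17 to minute 28, minute 39 to minute 44, minute 75 to minute 88.
minute 6 to minute 33 meets the second set on minute 17 to minute 28.
minute 41 to minute 55 meets the second set on minute 41 to minute 44.
minute 77 to minute 90 meets the second set on minute 77 to minute 88.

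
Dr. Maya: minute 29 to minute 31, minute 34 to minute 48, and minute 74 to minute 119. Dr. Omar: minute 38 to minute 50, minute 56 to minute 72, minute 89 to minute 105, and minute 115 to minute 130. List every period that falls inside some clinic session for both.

minute 29 to minute 31 falls entirely outside B.
minute 34 to minute 48 overlaps B on minute 38 to minute 48.
minute 74 to minute 119 overlaps B on minute 89 to minute 105, minute 115 to minute 119.

minute 38 to minute 48, minute 89 to minute 105, minute 115 to minute 119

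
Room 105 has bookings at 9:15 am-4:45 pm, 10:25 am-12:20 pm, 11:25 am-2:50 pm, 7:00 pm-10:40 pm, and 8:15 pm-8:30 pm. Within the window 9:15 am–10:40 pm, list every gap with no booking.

4:45 pm–7:00 pm

After merging, the occupied span is 9:15 am–4:45 pm, 7:00 pm–10:40 pm.
Gaps within 9:15 am–10:40 pm: 4:45 pm–7:00 pm.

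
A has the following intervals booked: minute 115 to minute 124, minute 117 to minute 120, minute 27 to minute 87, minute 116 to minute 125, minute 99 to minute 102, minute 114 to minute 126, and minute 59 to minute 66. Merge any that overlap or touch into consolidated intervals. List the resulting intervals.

minute 27 to minute 87, minute 99 to minute 102, minute 114 to minute 126

Sort by start: minute 27 to minute 87, minute 59 to minute 66, minute 99 to minute 102, minute 114 to minute 126, minute 115 to minute 124, minute 116 to minute 125, minute 117 to minute 120.
minute 59 to minute 66 overlaps/touches minute 27 to minute 87 → extend to minute 27 to minute 87.
minute 99 to minute 102 is disjoint → start new block.
minute 114 to minute 126 is disjoint → start new block.
minute 115 to minute 124 overlaps/touches minute 114 to minute 126 → extend to minute 114 to minute 126.
minute 116 to minute 125 overlaps/touches minute 114 to minute 126 → extend to minute 114 to minute 126.
minute 117 to minute 120 overlaps/touches minute 114 to minute 126 → extend to minute 114 to minute 126.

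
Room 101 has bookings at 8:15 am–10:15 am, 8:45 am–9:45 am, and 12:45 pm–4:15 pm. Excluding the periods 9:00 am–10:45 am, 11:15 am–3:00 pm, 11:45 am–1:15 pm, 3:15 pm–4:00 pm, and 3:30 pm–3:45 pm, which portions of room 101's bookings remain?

Merge the first list: 8:15 am–10:15 am, 12:45 pm–4:15 pm.
Merge the second list: 9:00 am–10:45 am, 11:15 am–3:00 pm, 3:15 pm–4:00 pm.
8:15 am–10:15 am with B removed leaves 8:15 am–9:00 am.
12:45 pm–4:15 pm with B removed leaves 3:00 pm–3:15 pm, 4:00 pm–4:15 pm.

8:15 am–9:00 am, 3:00 pm–3:15 pm, 4:00 pm–4:15 pm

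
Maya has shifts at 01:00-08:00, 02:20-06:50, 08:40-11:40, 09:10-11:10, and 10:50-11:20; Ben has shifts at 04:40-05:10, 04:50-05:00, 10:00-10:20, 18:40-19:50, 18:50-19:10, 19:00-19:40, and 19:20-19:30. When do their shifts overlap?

04:40-05:10, 10:00-10:20

Merge the first list: 01:00-08:00, 08:40-11:40.
Merge the second list: 04:40-05:10, 10:00-10:20, 18:40-19:50.
01:00-08:00 overlaps B on 04:40-05:10.
08:40-11:40 overlaps B on 10:00-10:20.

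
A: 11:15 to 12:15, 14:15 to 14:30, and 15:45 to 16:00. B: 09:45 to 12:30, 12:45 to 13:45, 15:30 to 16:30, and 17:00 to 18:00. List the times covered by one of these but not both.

Only in the first: 14:15-14:30.
Only in the second: 09:45-11:15, 12:15-12:30, 12:45-13:45, 15:30-15:45, 16:00-16:30, 17:00-18:00.
Together these are the periods covered by exactly one.

09:45-11:15, 12:15-12:30, 12:45-13:45, 14:15-14:30, 15:30-15:45, 16:00-16:30, 17:00-18:00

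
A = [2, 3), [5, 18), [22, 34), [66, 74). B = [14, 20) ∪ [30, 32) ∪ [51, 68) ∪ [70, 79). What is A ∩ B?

[14, 18) ∪ [30, 32) ∪ [66, 68) ∪ [70, 74)

[2, 3) meets no B interval.
[5, 18) ∩ B → [14, 18).
[22, 34) ∩ B → [30, 32).
[66, 74) ∩ B → [66, 68), [70, 74).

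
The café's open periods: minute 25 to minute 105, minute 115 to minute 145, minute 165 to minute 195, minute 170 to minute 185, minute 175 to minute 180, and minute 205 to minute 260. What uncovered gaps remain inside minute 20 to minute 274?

minute 20 to minute 25, minute 105 to minute 115, minute 145 to minute 165, minute 195 to minute 205, minute 260 to minute 274

After merging, the occupied span is minute 25 to minute 105, minute 115 to minute 145, minute 165 to minute 195, minute 205 to minute 260.
Complement within minute 20 to minute 274: minute 20 to minute 25, minute 105 to minute 115, minute 145 to minute 165, minute 195 to minute 205, minute 260 to minute 274.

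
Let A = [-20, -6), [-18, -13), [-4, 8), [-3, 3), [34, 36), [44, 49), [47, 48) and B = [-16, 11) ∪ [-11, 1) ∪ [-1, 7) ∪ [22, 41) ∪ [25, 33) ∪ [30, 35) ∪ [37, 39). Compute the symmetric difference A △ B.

Merge the first list: [-20, -6), [-4, 8), [34, 36), [44, 49).
Merge the second list: [-16, 11), [22, 41).
A \ B = [-20, -16), [44, 49).
B \ A = [-6, -4), [8, 11), [22, 34), [36, 41).
Union of the two gives the symmetric difference.

[-20, -16) ∪ [-6, -4) ∪ [8, 11) ∪ [22, 34) ∪ [36, 41) ∪ [44, 49)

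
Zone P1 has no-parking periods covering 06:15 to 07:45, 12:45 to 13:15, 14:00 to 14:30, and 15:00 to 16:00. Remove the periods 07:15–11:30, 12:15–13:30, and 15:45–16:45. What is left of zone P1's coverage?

06:15–07:15, 14:00–14:30, 15:00–15:45

06:15–07:45 \ B = 06:15–07:15.
12:45–13:15: entirely removed.
14:00–14:30: nothing removed.
15:00–16:00 \ B = 15:00–15:45.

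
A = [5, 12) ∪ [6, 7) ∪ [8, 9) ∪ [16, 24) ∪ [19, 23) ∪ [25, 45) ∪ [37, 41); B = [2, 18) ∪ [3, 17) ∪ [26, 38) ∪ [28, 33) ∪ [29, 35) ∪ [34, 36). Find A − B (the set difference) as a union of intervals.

[18, 24) ∪ [25, 26) ∪ [38, 45)

A, merged: [5, 12), [16, 24), [25, 45).
B, merged: [2, 18), [26, 38).
[5, 12): fully covered by B → removed.
[16, 24) minus B → [18, 24).
[25, 45) minus B → [25, 26), [38, 45).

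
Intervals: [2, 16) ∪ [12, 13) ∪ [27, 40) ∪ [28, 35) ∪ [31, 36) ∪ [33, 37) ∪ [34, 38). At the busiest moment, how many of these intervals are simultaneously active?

5

At 34, 5 of the intervals are simultaneously active.
No point has more.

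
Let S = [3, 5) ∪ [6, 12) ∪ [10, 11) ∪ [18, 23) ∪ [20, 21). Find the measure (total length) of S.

Merged: [3, 5), [6, 12), [18, 23).
Lengths: 2 + 6 + 5 = 13.

13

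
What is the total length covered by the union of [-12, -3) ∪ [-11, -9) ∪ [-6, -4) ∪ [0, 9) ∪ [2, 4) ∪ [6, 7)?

Merged: [-12, -3), [0, 9).
Lengths: 9 + 9 = 18.

18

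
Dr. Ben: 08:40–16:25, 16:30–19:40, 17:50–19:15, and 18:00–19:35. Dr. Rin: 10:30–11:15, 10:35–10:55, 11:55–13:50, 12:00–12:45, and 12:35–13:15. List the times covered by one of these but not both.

First set merges to 08:40-16:25, 16:30-19:40.
Second set merges to 10:30-11:15, 11:55-13:50.
A \ B = 08:40-10:30, 11:15-11:55, 13:50-16:25, 16:30-19:40.
B \ A = none.
Union of the two gives the symmetric difference.

08:40-10:30, 11:15-11:55, 13:50-16:25, 16:30-19:40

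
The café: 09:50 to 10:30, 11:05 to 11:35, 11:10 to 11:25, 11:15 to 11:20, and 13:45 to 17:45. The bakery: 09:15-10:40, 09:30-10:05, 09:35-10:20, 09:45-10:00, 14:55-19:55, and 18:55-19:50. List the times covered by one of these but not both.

A, merged: 09:50-10:30, 11:05-11:35, 13:45-17:45.
B, merged: 09:15-10:40, 14:55-19:55.
A \ B = 11:05-11:35, 13:45-14:55.
B \ A = 09:15-09:50, 10:30-10:40, 17:45-19:55.
Union of the two gives the symmetric difference.

09:15-09:50, 10:30-10:40, 11:05-11:35, 13:45-14:55, 17:45-19:55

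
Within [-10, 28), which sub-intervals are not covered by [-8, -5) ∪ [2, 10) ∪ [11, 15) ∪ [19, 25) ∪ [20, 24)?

The merged coverage is [-8, -5), [2, 10), [11, 15), [19, 25).
Complement within [-10, 28): [-10, -8), [-5, 2), [10, 11), [15, 19), [25, 28).

[-10, -8) ∪ [-5, 2) ∪ [10, 11) ∪ [15, 19) ∪ [25, 28)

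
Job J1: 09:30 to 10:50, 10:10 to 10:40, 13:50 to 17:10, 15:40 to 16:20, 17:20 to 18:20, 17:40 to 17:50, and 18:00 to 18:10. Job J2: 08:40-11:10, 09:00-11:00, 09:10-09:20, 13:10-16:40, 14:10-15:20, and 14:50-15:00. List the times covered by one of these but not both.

08:40–09:30, 10:50–11:10, 13:10–13:50, 16:40–17:10, 17:20–18:20

First set merges to 09:30–10:50, 13:50–17:10, 17:20–18:20.
Second set merges to 08:40–11:10, 13:10–16:40.
Only in the first: 16:40–17:10, 17:20–18:20.
Only in the second: 08:40–09:30, 10:50–11:10, 13:10–13:50.
Together these are the periods covered by exactly one.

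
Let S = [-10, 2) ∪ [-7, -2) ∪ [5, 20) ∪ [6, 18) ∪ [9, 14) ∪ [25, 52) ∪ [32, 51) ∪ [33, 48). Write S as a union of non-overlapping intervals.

[-10, 2) ∪ [5, 20) ∪ [25, 52)

[-7, -2) overlaps/touches [-10, 2) → extend to [-10, 2).
[5, 20) is disjoint → start new block.
[6, 18) overlaps/touches [5, 20) → extend to [5, 20).
[9, 14) overlaps/touches [5, 20) → extend to [5, 20).
[25, 52) is disjoint → start new block.
[32, 51) overlaps/touches [25, 52) → extend to [25, 52).
[33, 48) overlaps/touches [25, 52) → extend to [25, 52).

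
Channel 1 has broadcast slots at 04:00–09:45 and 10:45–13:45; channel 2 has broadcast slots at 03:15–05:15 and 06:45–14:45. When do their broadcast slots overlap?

04:00–09:45 overlaps B on 04:00–05:15, 06:45–09:45.
10:45–13:45 overlaps B on 10:45–13:45.

04:00–05:15, 06:45–09:45, 10:45–13:45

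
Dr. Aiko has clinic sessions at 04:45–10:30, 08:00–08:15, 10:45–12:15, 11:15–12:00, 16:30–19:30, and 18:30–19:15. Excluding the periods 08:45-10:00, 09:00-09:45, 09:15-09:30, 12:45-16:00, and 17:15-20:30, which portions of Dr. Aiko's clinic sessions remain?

04:45–08:45, 10:00–10:30, 10:45–12:15, 16:30–17:15

Merge the first list: 04:45–10:30, 10:45–12:15, 16:30–19:30.
Merge the second list: 08:45–10:00, 12:45–16:00, 17:15–20:30.
04:45–10:30 \ B = 04:45–08:45, 10:00–10:30.
10:45–12:15: nothing removed.
16:30–19:30 \ B = 16:30–17:15.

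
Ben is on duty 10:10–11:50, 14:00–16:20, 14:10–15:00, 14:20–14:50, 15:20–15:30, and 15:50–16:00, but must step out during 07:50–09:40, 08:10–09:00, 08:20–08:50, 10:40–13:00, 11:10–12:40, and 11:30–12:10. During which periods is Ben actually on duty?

10:10-10:40, 14:00-16:20

Merge the first list: 10:10-11:50, 14:00-16:20.
Merge the second list: 07:50-09:40, 10:40-13:00.
10:10-11:50 minus B → 10:10-10:40.
14:00-16:20: no B overlap → unchanged.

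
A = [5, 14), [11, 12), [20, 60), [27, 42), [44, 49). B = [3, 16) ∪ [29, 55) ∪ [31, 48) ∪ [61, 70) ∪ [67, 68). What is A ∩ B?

First set merges to [5, 14), [20, 60).
Second set merges to [3, 16), [29, 55), [61, 70).
[5, 14) meets the second set on [5, 14).
[20, 60) meets the second set on [29, 55).

[5, 14) ∪ [29, 55)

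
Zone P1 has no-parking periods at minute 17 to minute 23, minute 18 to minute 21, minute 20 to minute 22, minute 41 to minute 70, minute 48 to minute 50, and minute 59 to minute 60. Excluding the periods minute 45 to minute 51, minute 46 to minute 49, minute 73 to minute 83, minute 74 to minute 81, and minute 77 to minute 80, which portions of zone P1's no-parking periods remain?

A, merged: minute 17 to minute 23, minute 41 to minute 70.
B, merged: minute 45 to minute 51, minute 73 to minute 83.
minute 17 to minute 23: nothing removed.
minute 41 to minute 70 \ B = minute 41 to minute 45, minute 51 to minute 70.

minute 17 to minute 23, minute 41 to minute 45, minute 51 to minute 70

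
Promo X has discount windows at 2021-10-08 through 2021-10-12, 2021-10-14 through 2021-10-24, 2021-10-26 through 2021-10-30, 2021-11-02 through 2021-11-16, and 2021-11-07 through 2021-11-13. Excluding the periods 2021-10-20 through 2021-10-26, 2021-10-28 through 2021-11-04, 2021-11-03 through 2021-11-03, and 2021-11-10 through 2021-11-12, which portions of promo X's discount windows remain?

2021-10-08 through 2021-10-12, 2021-10-14 through 2021-10-19, 2021-10-27 through 2021-10-27, 2021-11-05 through 2021-11-09, 2021-11-13 through 2021-11-16

First set merges to 2021-10-08 through 2021-10-12, 2021-10-14 through 2021-10-24, 2021-10-26 through 2021-10-30, 2021-11-02 through 2021-11-16.
Second set merges to 2021-10-20 through 2021-10-26, 2021-10-28 through 2021-11-04, 2021-11-10 through 2021-11-12.
2021-10-08 through 2021-10-12 is untouched.
2021-10-14 through 2021-10-24 with B removed leaves 2021-10-14 through 2021-10-19.
2021-10-26 through 2021-10-30 with B removed leaves 2021-10-27 through 2021-10-27.
2021-11-02 through 2021-11-16 with B removed leaves 2021-11-05 through 2021-11-09, 2021-11-13 through 2021-11-16.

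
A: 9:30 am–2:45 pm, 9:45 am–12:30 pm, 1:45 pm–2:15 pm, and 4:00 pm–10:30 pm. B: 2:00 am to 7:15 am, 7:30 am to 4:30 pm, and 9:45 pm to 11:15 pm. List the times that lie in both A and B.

Merge the first list: 9:30 am–2:45 pm, 4:00 pm–10:30 pm.
9:30 am–2:45 pm meets the second set on 9:30 am–2:45 pm.
4:00 pm–10:30 pm meets the second set on 4:00 pm–4:30 pm, 9:45 pm–10:30 pm.

9:30 am–2:45 pm, 4:00 pm–4:30 pm, 9:45 pm–10:30 pm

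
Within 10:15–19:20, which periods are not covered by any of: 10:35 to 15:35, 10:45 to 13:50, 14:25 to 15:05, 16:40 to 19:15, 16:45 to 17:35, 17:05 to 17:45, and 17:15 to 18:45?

After merging, the occupied span is 10:35–15:35, 16:40–19:15.
Uncovered inside 10:15–19:20: 10:15–10:35, 15:35–16:40, 19:15–19:20.

10:15–10:35, 15:35–16:40, 19:15–19:20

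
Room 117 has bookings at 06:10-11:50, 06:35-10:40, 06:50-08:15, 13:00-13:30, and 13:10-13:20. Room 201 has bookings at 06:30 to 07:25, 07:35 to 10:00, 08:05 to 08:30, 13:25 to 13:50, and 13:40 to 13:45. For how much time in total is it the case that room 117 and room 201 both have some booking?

Merge the first list: 06:10–11:50, 13:00–13:30.
Merge the second list: 06:30–07:25, 07:35–10:00, 13:25–13:50.
A ∩ B = 06:30–07:25, 07:35–10:00, 13:25–13:30.
Total: 55 min + 2 h 25 min + 5 min = 3 h 25 min.

3 h 25 min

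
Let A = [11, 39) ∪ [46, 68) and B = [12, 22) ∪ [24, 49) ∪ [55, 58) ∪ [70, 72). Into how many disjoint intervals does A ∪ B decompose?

2

A ∪ B = [11, 68), [70, 72).
That is 2 disjoint pieces.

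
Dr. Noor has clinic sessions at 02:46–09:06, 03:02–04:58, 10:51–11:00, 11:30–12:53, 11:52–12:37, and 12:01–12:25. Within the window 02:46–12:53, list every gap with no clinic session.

09:06–10:51, 11:00–11:30

After merging, the occupied span is 02:46–09:06, 10:51–11:00, 11:30–12:53.
Gaps within 02:46–12:53: 09:06–10:51, 11:00–11:30.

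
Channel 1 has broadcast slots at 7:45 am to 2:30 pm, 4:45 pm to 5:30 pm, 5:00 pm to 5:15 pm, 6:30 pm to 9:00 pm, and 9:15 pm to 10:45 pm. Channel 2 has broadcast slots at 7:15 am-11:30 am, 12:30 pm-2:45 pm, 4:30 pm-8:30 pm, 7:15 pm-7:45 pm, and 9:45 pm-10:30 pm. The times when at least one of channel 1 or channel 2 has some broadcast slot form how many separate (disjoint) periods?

3

A, merged: 7:45 am-2:30 pm, 4:45 pm-5:30 pm, 6:30 pm-9:00 pm, 9:15 pm-10:45 pm.
B, merged: 7:15 am-11:30 am, 12:30 pm-2:45 pm, 4:30 pm-8:30 pm, 9:45 pm-10:30 pm.
A ∪ B = 7:15 am-2:45 pm, 4:30 pm-9:00 pm, 9:15 pm-10:45 pm.
That is 3 disjoint pieces.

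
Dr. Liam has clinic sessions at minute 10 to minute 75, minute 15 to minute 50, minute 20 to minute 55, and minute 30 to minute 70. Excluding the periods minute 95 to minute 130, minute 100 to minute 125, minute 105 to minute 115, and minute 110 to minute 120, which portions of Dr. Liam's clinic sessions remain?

minute 10 to minute 75

Merge the first list: minute 10 to minute 75.
Merge the second list: minute 95 to minute 130.
minute 10 to minute 75: no B overlap → unchanged.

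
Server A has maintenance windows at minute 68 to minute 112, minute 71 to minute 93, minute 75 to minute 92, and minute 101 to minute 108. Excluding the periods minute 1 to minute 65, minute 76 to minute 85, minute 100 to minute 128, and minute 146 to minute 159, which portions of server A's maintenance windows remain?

A, merged: minute 68 to minute 112.
minute 68 to minute 112 minus B → minute 68 to minute 76, minute 85 to minute 100.

minute 68 to minute 76, minute 85 to minute 100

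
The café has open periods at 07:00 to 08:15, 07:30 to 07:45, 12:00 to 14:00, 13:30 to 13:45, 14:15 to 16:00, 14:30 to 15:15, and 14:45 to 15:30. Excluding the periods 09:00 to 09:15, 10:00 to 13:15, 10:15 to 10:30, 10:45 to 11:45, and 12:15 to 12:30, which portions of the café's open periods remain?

07:00-08:15, 13:15-14:00, 14:15-16:00

Merge the first list: 07:00-08:15, 12:00-14:00, 14:15-16:00.
Merge the second list: 09:00-09:15, 10:00-13:15.
07:00-08:15 is untouched.
12:00-14:00 with B removed leaves 13:15-14:00.
14:15-16:00 is untouched.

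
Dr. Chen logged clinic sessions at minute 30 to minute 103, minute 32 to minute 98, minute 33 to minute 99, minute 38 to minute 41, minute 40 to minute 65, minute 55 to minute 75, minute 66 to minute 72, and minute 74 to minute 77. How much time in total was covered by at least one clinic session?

73 minutes

Merged: minute 30 to minute 103.
Length: 73 minutes.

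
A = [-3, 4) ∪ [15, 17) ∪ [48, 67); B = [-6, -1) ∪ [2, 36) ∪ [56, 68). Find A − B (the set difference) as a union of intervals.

[-1, 2) ∪ [48, 56)

[-3, 4) \ B = [-1, 2).
[15, 17): entirely removed.
[48, 67) \ B = [48, 56).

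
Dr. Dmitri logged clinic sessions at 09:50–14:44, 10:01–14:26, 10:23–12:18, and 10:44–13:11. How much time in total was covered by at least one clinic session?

4 h 54 min

Merged: 09:50–14:44.
Length: 4 h 54 min.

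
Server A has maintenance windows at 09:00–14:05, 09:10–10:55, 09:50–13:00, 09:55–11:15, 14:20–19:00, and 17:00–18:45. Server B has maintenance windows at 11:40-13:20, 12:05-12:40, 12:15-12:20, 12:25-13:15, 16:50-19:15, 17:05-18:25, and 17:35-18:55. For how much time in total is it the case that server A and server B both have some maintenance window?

First set merges to 09:00–14:05, 14:20–19:00.
Second set merges to 11:40–13:20, 16:50–19:15.
A ∩ B = 11:40–13:20, 16:50–19:00.
Total: 1 h 40 min + 2 h 10 min = 3 h 50 min.

3 h 50 min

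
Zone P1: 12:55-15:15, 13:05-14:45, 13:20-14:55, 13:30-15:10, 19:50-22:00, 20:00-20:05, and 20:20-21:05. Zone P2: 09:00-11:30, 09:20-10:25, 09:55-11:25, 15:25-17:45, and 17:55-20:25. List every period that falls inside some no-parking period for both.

19:50–20:25

First set merges to 12:55–15:15, 19:50–22:00.
Second set merges to 09:00–11:30, 15:25–17:45, 17:55–20:25.
12:55–15:15 meets no B interval.
19:50–22:00 ∩ B → 19:50–20:25.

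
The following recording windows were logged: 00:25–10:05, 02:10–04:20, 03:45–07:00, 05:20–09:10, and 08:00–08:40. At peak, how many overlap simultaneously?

3

Sweep endpoints in order; track running count of active intervals.
Peak of 3 reached at 03:45.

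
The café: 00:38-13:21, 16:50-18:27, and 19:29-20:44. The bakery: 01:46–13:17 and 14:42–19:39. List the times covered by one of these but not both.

Only in the first: 00:38–01:46, 13:17–13:21, 19:39–20:44.
Only in the second: 14:42–16:50, 18:27–19:29.
Together these are the periods covered by exactly one.

00:38–01:46, 13:17–13:21, 14:42–16:50, 18:27–19:29, 19:39–20:44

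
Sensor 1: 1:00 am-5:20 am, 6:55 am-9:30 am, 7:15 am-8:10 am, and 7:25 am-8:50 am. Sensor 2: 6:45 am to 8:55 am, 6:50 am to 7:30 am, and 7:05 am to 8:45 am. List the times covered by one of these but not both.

1:00 am–5:20 am, 6:45 am–6:55 am, 8:55 am–9:30 am

A, merged: 1:00 am–5:20 am, 6:55 am–9:30 am.
B, merged: 6:45 am–8:55 am.
A but not B: 1:00 am–5:20 am, 8:55 am–9:30 am.
B but not A: 6:45 am–6:55 am.
Combining gives A △ B.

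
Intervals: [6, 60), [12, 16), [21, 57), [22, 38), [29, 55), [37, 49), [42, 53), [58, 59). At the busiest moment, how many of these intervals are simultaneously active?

At 37, 5 of the intervals are simultaneously active.
No point has more.

5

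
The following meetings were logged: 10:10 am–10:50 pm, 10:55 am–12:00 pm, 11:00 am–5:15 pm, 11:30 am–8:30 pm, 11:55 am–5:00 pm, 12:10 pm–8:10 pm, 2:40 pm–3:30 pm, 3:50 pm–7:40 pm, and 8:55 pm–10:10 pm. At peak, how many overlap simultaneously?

6

Walk the sorted start/end points keeping a running depth.
The depth first hits 6 at 2:40 pm.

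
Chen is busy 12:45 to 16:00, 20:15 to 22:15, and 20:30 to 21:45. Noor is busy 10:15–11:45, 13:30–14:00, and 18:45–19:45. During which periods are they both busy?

13:30–14:00

A, merged: 12:45–16:00, 20:15–22:15.
12:45–16:00 overlaps B on 13:30–14:00.
20:15–22:15 falls entirely outside B.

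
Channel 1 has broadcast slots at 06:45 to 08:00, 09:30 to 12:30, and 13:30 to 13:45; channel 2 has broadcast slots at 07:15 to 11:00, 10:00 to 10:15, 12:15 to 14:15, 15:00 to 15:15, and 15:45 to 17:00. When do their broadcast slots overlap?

Second set merges to 07:15–11:00, 12:15–14:15, 15:00–15:15, 15:45–17:00.
06:45–08:00 meets the second set on 07:15–08:00.
09:30–12:30 meets the second set on 09:30–11:00, 12:15–12:30.
13:30–13:45 meets the second set on 13:30–13:45.

07:15–08:00, 09:30–11:00, 12:15–12:30, 13:30–13:45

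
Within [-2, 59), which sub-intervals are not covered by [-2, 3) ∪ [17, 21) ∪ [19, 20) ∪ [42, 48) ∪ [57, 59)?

The merged coverage is [-2, 3), [17, 21), [42, 48), [57, 59).
Gaps within [-2, 59): [3, 17), [21, 42), [48, 57).

[3, 17) ∪ [21, 42) ∪ [48, 57)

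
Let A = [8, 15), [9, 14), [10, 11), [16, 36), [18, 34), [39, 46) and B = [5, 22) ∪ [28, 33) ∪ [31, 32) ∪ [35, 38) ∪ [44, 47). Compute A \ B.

Merge the first list: [8, 15), [16, 36), [39, 46).
Merge the second list: [5, 22), [28, 33), [35, 38), [44, 47).
[8, 15): entirely removed.
[16, 36) \ B = [22, 28), [33, 35).
[39, 46) \ B = [39, 44).

[22, 28) ∪ [33, 35) ∪ [39, 44)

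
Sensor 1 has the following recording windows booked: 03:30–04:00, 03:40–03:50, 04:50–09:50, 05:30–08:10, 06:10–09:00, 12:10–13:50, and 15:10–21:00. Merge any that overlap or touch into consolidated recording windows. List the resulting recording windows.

03:30–04:00, 04:50–09:50, 12:10–13:50, 15:10–21:00

03:40–03:50 overlaps/touches 03:30–04:00 → extend to 03:30–04:00.
04:50–09:50 is disjoint → start new block.
05:30–08:10 overlaps/touches 04:50–09:50 → extend to 04:50–09:50.
06:10–09:00 overlaps/touches 04:50–09:50 → extend to 04:50–09:50.
12:10–13:50 is disjoint → start new block.
15:10–21:00 is disjoint → start new block.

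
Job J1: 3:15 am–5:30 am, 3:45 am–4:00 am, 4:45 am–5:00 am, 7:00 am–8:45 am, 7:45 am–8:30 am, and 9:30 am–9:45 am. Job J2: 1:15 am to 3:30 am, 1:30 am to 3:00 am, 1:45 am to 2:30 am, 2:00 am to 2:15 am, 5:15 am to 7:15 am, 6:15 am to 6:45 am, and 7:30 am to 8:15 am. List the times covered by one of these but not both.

1:15 am–3:15 am, 3:30 am–5:15 am, 5:30 am–7:00 am, 7:15 am–7:30 am, 8:15 am–8:45 am, 9:30 am–9:45 am

A, merged: 3:15 am–5:30 am, 7:00 am–8:45 am, 9:30 am–9:45 am.
B, merged: 1:15 am–3:30 am, 5:15 am–7:15 am, 7:30 am–8:15 am.
Only in the first: 3:30 am–5:15 am, 7:15 am–7:30 am, 8:15 am–8:45 am, 9:30 am–9:45 am.
Only in the second: 1:15 am–3:15 am, 5:30 am–7:00 am.
Together these are the periods covered by exactly one.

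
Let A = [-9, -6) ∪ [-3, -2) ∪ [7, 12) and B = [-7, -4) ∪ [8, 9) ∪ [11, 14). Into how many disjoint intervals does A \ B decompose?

4

A \ B = [-9, -7), [-3, -2), [7, 8), [9, 11).
That is 4 disjoint pieces.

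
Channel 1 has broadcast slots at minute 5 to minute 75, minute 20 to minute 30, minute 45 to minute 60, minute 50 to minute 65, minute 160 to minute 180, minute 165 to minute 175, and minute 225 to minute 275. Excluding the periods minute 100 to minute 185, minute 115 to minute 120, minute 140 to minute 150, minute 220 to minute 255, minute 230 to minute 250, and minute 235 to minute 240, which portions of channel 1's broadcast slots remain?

Merge the first list: minute 5 to minute 75, minute 160 to minute 180, minute 225 to minute 275.
Merge the second list: minute 100 to minute 185, minute 220 to minute 255.
minute 5 to minute 75: no B overlap → unchanged.
minute 160 to minute 180: fully covered by B → removed.
minute 225 to minute 275 minus B → minute 255 to minute 275.

minute 5 to minute 75, minute 255 to minute 275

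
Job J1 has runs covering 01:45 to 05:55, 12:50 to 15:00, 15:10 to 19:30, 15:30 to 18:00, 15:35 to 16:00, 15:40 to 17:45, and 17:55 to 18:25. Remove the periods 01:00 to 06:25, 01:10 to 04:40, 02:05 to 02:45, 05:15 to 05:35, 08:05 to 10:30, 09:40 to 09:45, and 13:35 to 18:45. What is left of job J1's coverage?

Merge the first list: 01:45–05:55, 12:50–15:00, 15:10–19:30.
Merge the second list: 01:00–06:25, 08:05–10:30, 13:35–18:45.
01:45–05:55: entirely removed.
12:50–15:00 \ B = 12:50–13:35.
15:10–19:30 \ B = 18:45–19:30.

12:50–13:35, 18:45–19:30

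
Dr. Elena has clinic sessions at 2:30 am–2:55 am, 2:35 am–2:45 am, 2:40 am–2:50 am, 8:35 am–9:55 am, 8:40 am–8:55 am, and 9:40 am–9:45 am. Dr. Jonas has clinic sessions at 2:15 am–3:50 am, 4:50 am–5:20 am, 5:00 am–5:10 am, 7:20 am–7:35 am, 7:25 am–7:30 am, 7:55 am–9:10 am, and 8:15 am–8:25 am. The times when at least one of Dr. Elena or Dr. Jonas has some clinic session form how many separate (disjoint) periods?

4

A, merged: 2:30 am-2:55 am, 8:35 am-9:55 am.
B, merged: 2:15 am-3:50 am, 4:50 am-5:20 am, 7:20 am-7:35 am, 7:55 am-9:10 am.
A ∪ B = 2:15 am-3:50 am, 4:50 am-5:20 am, 7:20 am-7:35 am, 7:55 am-9:55 am.
That is 4 disjoint pieces.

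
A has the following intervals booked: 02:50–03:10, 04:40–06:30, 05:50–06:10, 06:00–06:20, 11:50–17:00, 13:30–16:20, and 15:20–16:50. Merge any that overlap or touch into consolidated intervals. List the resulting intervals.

02:50–03:10, 04:40–06:30, 11:50–17:00

04:40–06:30 is disjoint → start new block.
05:50–06:10 overlaps/touches 04:40–06:30 → extend to 04:40–06:30.
06:00–06:20 overlaps/touches 04:40–06:30 → extend to 04:40–06:30.
11:50–17:00 is disjoint → start new block.
13:30–16:20 overlaps/touches 11:50–17:00 → extend to 11:50–17:00.
15:20–16:50 overlaps/touches 11:50–17:00 → extend to 11:50–17:00.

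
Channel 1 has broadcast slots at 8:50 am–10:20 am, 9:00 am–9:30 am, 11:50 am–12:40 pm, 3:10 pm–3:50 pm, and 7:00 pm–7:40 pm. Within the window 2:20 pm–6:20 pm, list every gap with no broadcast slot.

Covered (merged): 8:50 am–10:20 am, 11:50 am–12:40 pm, 3:10 pm–3:50 pm, 7:00 pm–7:40 pm.
Gaps within 2:20 pm–6:20 pm: 2:20 pm–3:10 pm, 3:50 pm–6:20 pm.

2:20 pm–3:10 pm, 3:50 pm–6:20 pm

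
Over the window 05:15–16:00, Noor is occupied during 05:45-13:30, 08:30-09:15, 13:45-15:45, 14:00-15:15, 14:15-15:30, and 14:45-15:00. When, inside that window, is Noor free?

05:15–05:45, 13:30–13:45, 15:45–16:00

Covered (merged): 05:45–13:30, 13:45–15:45.
Complement within 05:15–16:00: 05:15–05:45, 13:30–13:45, 15:45–16:00.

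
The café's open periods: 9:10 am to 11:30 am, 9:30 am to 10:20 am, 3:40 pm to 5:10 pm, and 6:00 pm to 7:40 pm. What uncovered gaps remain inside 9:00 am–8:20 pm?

Covered (merged): 9:10 am–11:30 am, 3:40 pm–5:10 pm, 6:00 pm–7:40 pm.
Uncovered inside 9:00 am–8:20 pm: 9:00 am–9:10 am, 11:30 am–3:40 pm, 5:10 pm–6:00 pm, 7:40 pm–8:20 pm.

9:00 am–9:10 am, 11:30 am–3:40 pm, 5:10 pm–6:00 pm, 7:40 pm–8:20 pm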